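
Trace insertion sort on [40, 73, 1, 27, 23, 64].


Initial: [40, 73, 1, 27, 23, 64]
Insert 73: [40, 73, 1, 27, 23, 64]
Insert 1: [1, 40, 73, 27, 23, 64]
Insert 27: [1, 27, 40, 73, 23, 64]
Insert 23: [1, 23, 27, 40, 73, 64]
Insert 64: [1, 23, 27, 40, 64, 73]

Sorted: [1, 23, 27, 40, 64, 73]


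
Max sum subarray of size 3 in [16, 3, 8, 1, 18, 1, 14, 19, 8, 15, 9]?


[0:3]: 27
[1:4]: 12
[2:5]: 27
[3:6]: 20
[4:7]: 33
[5:8]: 34
[6:9]: 41
[7:10]: 42
[8:11]: 32

Max: 42 at [7:10]


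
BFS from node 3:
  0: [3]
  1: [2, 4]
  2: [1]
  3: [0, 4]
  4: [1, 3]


Visit 3, enqueue [0, 4]
Visit 0, enqueue []
Visit 4, enqueue [1]
Visit 1, enqueue [2]
Visit 2, enqueue []

BFS order: [3, 0, 4, 1, 2]


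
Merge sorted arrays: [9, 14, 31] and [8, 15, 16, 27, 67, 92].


Take 8 from B
Take 9 from A
Take 14 from A
Take 15 from B
Take 16 from B
Take 27 from B
Take 31 from A

Merged: [8, 9, 14, 15, 16, 27, 31, 67, 92]


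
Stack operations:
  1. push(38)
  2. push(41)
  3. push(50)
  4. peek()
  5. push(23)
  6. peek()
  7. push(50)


push(38) -> [38]
push(41) -> [38, 41]
push(50) -> [38, 41, 50]
peek()->50
push(23) -> [38, 41, 50, 23]
peek()->23
push(50) -> [38, 41, 50, 23, 50]

Final stack: [38, 41, 50, 23, 50]


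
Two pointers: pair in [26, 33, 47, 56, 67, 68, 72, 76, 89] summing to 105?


lo=0(26)+hi=8(89)=115
lo=0(26)+hi=7(76)=102
lo=1(33)+hi=7(76)=109
lo=1(33)+hi=6(72)=105

Yes: 33+72=105


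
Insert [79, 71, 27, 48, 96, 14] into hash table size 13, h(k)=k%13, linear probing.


Insert 79: h=1 -> slot 1
Insert 71: h=6 -> slot 6
Insert 27: h=1, 1 probes -> slot 2
Insert 48: h=9 -> slot 9
Insert 96: h=5 -> slot 5
Insert 14: h=1, 2 probes -> slot 3

Table: [None, 79, 27, 14, None, 96, 71, None, None, 48, None, None, None]


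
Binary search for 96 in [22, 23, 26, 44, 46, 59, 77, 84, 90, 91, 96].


Step 1: lo=0, hi=10, mid=5, val=59
Step 2: lo=6, hi=10, mid=8, val=90
Step 3: lo=9, hi=10, mid=9, val=91
Step 4: lo=10, hi=10, mid=10, val=96

Found at index 10


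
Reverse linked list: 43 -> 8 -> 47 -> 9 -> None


Step 1: curr=43, set curr.next=prev(None) | reversed so far: 43
Step 2: curr=8, set curr.next=prev(43) | reversed so far: 8 -> 43
Step 3: curr=47, set curr.next=prev(8) | reversed so far: 47 -> 8 -> 43
Step 4: curr=9, set curr.next=prev(47) | reversed so far: 9 -> 47 -> 8 -> 43

9 -> 47 -> 8 -> 43 -> None


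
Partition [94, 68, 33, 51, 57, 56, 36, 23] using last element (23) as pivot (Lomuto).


Pivot: 23
Place pivot at 0: [23, 68, 33, 51, 57, 56, 36, 94]

Partitioned: [23, 68, 33, 51, 57, 56, 36, 94]


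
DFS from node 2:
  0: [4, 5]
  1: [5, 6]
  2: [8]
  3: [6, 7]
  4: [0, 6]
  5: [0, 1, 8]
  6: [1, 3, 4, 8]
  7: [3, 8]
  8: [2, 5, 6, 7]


Visit 2, push [8]
Visit 8, push [7, 6, 5]
Visit 5, push [1, 0]
Visit 0, push [4]
Visit 4, push [6]
Visit 6, push [3, 1]
Visit 1, push []
Visit 3, push [7]
Visit 7, push []

DFS order: [2, 8, 5, 0, 4, 6, 1, 3, 7]


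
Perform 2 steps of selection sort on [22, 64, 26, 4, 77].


Initial: [22, 64, 26, 4, 77]
Step 1: min=4 at 3
  Swap: [4, 64, 26, 22, 77]
Step 2: min=22 at 3
  Swap: [4, 22, 26, 64, 77]

After 2 steps: [4, 22, 26, 64, 77]


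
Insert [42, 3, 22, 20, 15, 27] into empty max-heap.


Insert 42: [42]
Insert 3: [42, 3]
Insert 22: [42, 3, 22]
Insert 20: [42, 20, 22, 3]
Insert 15: [42, 20, 22, 3, 15]
Insert 27: [42, 20, 27, 3, 15, 22]

Final heap: [42, 20, 27, 3, 15, 22]


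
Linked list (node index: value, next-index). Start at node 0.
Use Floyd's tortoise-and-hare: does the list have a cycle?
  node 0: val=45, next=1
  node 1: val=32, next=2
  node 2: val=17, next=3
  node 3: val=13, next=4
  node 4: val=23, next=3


Floyd's tortoise (slow, +1) and hare (fast, +2):
  init: slow=0, fast=0
  step 1: slow=1, fast=2
  step 2: slow=2, fast=4
  step 3: slow=3, fast=4
  step 4: slow=4, fast=4
  slow == fast at node 4: cycle detected

Cycle: yes


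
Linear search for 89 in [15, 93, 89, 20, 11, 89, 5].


i=0: 15!=89
i=1: 93!=89
i=2: 89==89 found!

Found at 2, 3 comps


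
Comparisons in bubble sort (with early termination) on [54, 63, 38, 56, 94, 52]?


Algorithm: bubble sort (with early termination)
Input: [54, 63, 38, 56, 94, 52]
Sorted: [38, 52, 54, 56, 63, 94]

15


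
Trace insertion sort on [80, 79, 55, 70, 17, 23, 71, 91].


Initial: [80, 79, 55, 70, 17, 23, 71, 91]
Insert 79: [79, 80, 55, 70, 17, 23, 71, 91]
Insert 55: [55, 79, 80, 70, 17, 23, 71, 91]
Insert 70: [55, 70, 79, 80, 17, 23, 71, 91]
Insert 17: [17, 55, 70, 79, 80, 23, 71, 91]
Insert 23: [17, 23, 55, 70, 79, 80, 71, 91]
Insert 71: [17, 23, 55, 70, 71, 79, 80, 91]
Insert 91: [17, 23, 55, 70, 71, 79, 80, 91]

Sorted: [17, 23, 55, 70, 71, 79, 80, 91]


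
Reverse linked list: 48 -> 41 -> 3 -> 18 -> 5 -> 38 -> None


Step 1: curr=48, set curr.next=prev(None) | reversed so far: 48
Step 2: curr=41, set curr.next=prev(48) | reversed so far: 41 -> 48
Step 3: curr=3, set curr.next=prev(41) | reversed so far: 3 -> 41 -> 48
Step 4: curr=18, set curr.next=prev(3) | reversed so far: 18 -> 3 -> 41 -> 48
Step 5: curr=5, set curr.next=prev(18) | reversed so far: 5 -> 18 -> 3 -> 41 -> 48
Step 6: curr=38, set curr.next=prev(5) | reversed so far: 38 -> 5 -> 18 -> 3 -> 41 -> 48

38 -> 5 -> 18 -> 3 -> 41 -> 48 -> None


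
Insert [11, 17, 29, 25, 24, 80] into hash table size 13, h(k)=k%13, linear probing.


Insert 11: h=11 -> slot 11
Insert 17: h=4 -> slot 4
Insert 29: h=3 -> slot 3
Insert 25: h=12 -> slot 12
Insert 24: h=11, 2 probes -> slot 0
Insert 80: h=2 -> slot 2

Table: [24, None, 80, 29, 17, None, None, None, None, None, None, 11, 25]


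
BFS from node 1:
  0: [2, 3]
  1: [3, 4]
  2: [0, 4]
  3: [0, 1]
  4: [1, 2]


Visit 1, enqueue [3, 4]
Visit 3, enqueue [0]
Visit 4, enqueue [2]
Visit 0, enqueue []
Visit 2, enqueue []

BFS order: [1, 3, 4, 0, 2]


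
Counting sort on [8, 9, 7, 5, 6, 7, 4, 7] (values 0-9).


Input: [8, 9, 7, 5, 6, 7, 4, 7]
Counts: [0, 0, 0, 0, 1, 1, 1, 3, 1, 1]

Sorted: [4, 5, 6, 7, 7, 7, 8, 9]


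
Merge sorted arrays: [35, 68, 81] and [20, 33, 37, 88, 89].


Take 20 from B
Take 33 from B
Take 35 from A
Take 37 from B
Take 68 from A
Take 81 from A

Merged: [20, 33, 35, 37, 68, 81, 88, 89]


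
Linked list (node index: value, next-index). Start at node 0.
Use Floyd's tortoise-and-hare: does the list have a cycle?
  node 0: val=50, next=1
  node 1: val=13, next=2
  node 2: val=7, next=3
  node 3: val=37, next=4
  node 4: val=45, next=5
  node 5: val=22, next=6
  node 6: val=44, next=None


Floyd's tortoise (slow, +1) and hare (fast, +2):
  init: slow=0, fast=0
  step 1: slow=1, fast=2
  step 2: slow=2, fast=4
  step 3: slow=3, fast=6
  step 4: fast -> None, no cycle

Cycle: no


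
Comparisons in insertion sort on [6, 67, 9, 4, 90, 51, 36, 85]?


Algorithm: insertion sort
Input: [6, 67, 9, 4, 90, 51, 36, 85]
Sorted: [4, 6, 9, 36, 51, 67, 85, 90]

16


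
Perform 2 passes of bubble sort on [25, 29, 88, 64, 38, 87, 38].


Initial: [25, 29, 88, 64, 38, 87, 38]
Pass 1: [25, 29, 64, 38, 87, 38, 88] (4 swaps)
Pass 2: [25, 29, 38, 64, 38, 87, 88] (2 swaps)

After 2 passes: [25, 29, 38, 64, 38, 87, 88]


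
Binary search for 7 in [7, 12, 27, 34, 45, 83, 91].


Step 1: lo=0, hi=6, mid=3, val=34
Step 2: lo=0, hi=2, mid=1, val=12
Step 3: lo=0, hi=0, mid=0, val=7

Found at index 0


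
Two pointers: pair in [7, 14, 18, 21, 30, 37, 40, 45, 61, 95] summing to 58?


lo=0(7)+hi=9(95)=102
lo=0(7)+hi=8(61)=68
lo=0(7)+hi=7(45)=52
lo=1(14)+hi=7(45)=59
lo=1(14)+hi=6(40)=54
lo=2(18)+hi=6(40)=58

Yes: 18+40=58


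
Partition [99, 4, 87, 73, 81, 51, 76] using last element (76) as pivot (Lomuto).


Pivot: 76
  4 <= 76: swap -> [4, 99, 87, 73, 81, 51, 76]
  73 <= 76: swap -> [4, 73, 87, 99, 81, 51, 76]
  51 <= 76: swap -> [4, 73, 51, 99, 81, 87, 76]
Place pivot at 3: [4, 73, 51, 76, 81, 87, 99]

Partitioned: [4, 73, 51, 76, 81, 87, 99]


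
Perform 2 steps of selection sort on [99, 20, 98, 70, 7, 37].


Initial: [99, 20, 98, 70, 7, 37]
Step 1: min=7 at 4
  Swap: [7, 20, 98, 70, 99, 37]
Step 2: min=20 at 1
  Swap: [7, 20, 98, 70, 99, 37]

After 2 steps: [7, 20, 98, 70, 99, 37]


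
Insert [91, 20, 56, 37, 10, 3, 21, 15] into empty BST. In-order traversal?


Insert 91: root
Insert 20: L from 91
Insert 56: L from 91 -> R from 20
Insert 37: L from 91 -> R from 20 -> L from 56
Insert 10: L from 91 -> L from 20
Insert 3: L from 91 -> L from 20 -> L from 10
Insert 21: L from 91 -> R from 20 -> L from 56 -> L from 37
Insert 15: L from 91 -> L from 20 -> R from 10

In-order: [3, 10, 15, 20, 21, 37, 56, 91]


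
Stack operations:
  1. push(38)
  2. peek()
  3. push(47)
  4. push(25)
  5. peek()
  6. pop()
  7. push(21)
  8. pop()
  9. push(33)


push(38) -> [38]
peek()->38
push(47) -> [38, 47]
push(25) -> [38, 47, 25]
peek()->25
pop()->25, [38, 47]
push(21) -> [38, 47, 21]
pop()->21, [38, 47]
push(33) -> [38, 47, 33]

Final stack: [38, 47, 33]


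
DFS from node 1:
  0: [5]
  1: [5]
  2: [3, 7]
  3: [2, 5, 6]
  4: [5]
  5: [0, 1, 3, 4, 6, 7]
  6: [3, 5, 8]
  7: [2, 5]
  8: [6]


Visit 1, push [5]
Visit 5, push [7, 6, 4, 3, 0]
Visit 0, push []
Visit 3, push [6, 2]
Visit 2, push [7]
Visit 7, push []
Visit 6, push [8]
Visit 8, push []
Visit 4, push []

DFS order: [1, 5, 0, 3, 2, 7, 6, 8, 4]


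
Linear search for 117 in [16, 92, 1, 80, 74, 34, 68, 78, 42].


i=0: 16!=117
i=1: 92!=117
i=2: 1!=117
i=3: 80!=117
i=4: 74!=117
i=5: 34!=117
i=6: 68!=117
i=7: 78!=117
i=8: 42!=117

Not found, 9 comps


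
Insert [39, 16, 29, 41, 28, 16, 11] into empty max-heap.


Insert 39: [39]
Insert 16: [39, 16]
Insert 29: [39, 16, 29]
Insert 41: [41, 39, 29, 16]
Insert 28: [41, 39, 29, 16, 28]
Insert 16: [41, 39, 29, 16, 28, 16]
Insert 11: [41, 39, 29, 16, 28, 16, 11]

Final heap: [41, 39, 29, 16, 28, 16, 11]


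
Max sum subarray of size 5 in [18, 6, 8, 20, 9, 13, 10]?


[0:5]: 61
[1:6]: 56
[2:7]: 60

Max: 61 at [0:5]


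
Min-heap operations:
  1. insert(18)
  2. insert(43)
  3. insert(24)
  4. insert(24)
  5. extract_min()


insert(18) -> [18]
insert(43) -> [18, 43]
insert(24) -> [18, 43, 24]
insert(24) -> [18, 24, 24, 43]
extract_min()->18, [24, 24, 43]

Final heap: [24, 24, 43]


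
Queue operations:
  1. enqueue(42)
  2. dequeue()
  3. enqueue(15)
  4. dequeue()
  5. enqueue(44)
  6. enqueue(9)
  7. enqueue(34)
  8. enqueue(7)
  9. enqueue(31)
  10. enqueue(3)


enqueue(42) -> [42]
dequeue()->42, []
enqueue(15) -> [15]
dequeue()->15, []
enqueue(44) -> [44]
enqueue(9) -> [44, 9]
enqueue(34) -> [44, 9, 34]
enqueue(7) -> [44, 9, 34, 7]
enqueue(31) -> [44, 9, 34, 7, 31]
enqueue(3) -> [44, 9, 34, 7, 31, 3]

Final queue: [44, 9, 34, 7, 31, 3]


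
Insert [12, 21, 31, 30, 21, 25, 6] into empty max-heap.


Insert 12: [12]
Insert 21: [21, 12]
Insert 31: [31, 12, 21]
Insert 30: [31, 30, 21, 12]
Insert 21: [31, 30, 21, 12, 21]
Insert 25: [31, 30, 25, 12, 21, 21]
Insert 6: [31, 30, 25, 12, 21, 21, 6]

Final heap: [31, 30, 25, 12, 21, 21, 6]


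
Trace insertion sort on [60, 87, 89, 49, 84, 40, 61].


Initial: [60, 87, 89, 49, 84, 40, 61]
Insert 87: [60, 87, 89, 49, 84, 40, 61]
Insert 89: [60, 87, 89, 49, 84, 40, 61]
Insert 49: [49, 60, 87, 89, 84, 40, 61]
Insert 84: [49, 60, 84, 87, 89, 40, 61]
Insert 40: [40, 49, 60, 84, 87, 89, 61]
Insert 61: [40, 49, 60, 61, 84, 87, 89]

Sorted: [40, 49, 60, 61, 84, 87, 89]


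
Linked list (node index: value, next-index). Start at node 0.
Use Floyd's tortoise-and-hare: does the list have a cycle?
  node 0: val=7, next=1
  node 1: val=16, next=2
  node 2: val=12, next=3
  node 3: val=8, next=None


Floyd's tortoise (slow, +1) and hare (fast, +2):
  init: slow=0, fast=0
  step 1: slow=1, fast=2
  step 2: fast 2->3->None, no cycle

Cycle: no


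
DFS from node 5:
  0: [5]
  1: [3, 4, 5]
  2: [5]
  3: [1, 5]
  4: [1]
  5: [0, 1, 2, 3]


Visit 5, push [3, 2, 1, 0]
Visit 0, push []
Visit 1, push [4, 3]
Visit 3, push []
Visit 4, push []
Visit 2, push []

DFS order: [5, 0, 1, 3, 4, 2]


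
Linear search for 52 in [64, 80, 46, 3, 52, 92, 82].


i=0: 64!=52
i=1: 80!=52
i=2: 46!=52
i=3: 3!=52
i=4: 52==52 found!

Found at 4, 5 comps


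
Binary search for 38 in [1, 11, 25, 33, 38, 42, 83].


Step 1: lo=0, hi=6, mid=3, val=33
Step 2: lo=4, hi=6, mid=5, val=42
Step 3: lo=4, hi=4, mid=4, val=38

Found at index 4


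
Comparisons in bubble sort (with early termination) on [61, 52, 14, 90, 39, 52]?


Algorithm: bubble sort (with early termination)
Input: [61, 52, 14, 90, 39, 52]
Sorted: [14, 39, 52, 52, 61, 90]

14


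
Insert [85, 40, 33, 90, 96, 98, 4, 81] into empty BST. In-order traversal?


Insert 85: root
Insert 40: L from 85
Insert 33: L from 85 -> L from 40
Insert 90: R from 85
Insert 96: R from 85 -> R from 90
Insert 98: R from 85 -> R from 90 -> R from 96
Insert 4: L from 85 -> L from 40 -> L from 33
Insert 81: L from 85 -> R from 40

In-order: [4, 33, 40, 81, 85, 90, 96, 98]


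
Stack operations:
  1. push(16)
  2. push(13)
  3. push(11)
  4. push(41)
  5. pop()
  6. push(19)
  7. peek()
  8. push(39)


push(16) -> [16]
push(13) -> [16, 13]
push(11) -> [16, 13, 11]
push(41) -> [16, 13, 11, 41]
pop()->41, [16, 13, 11]
push(19) -> [16, 13, 11, 19]
peek()->19
push(39) -> [16, 13, 11, 19, 39]

Final stack: [16, 13, 11, 19, 39]


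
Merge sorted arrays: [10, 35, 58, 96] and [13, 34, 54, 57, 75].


Take 10 from A
Take 13 from B
Take 34 from B
Take 35 from A
Take 54 from B
Take 57 from B
Take 58 from A
Take 75 from B

Merged: [10, 13, 34, 35, 54, 57, 58, 75, 96]


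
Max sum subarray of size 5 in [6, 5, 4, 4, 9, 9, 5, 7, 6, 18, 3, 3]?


[0:5]: 28
[1:6]: 31
[2:7]: 31
[3:8]: 34
[4:9]: 36
[5:10]: 45
[6:11]: 39
[7:12]: 37

Max: 45 at [5:10]


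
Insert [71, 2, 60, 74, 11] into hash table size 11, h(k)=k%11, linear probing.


Insert 71: h=5 -> slot 5
Insert 2: h=2 -> slot 2
Insert 60: h=5, 1 probes -> slot 6
Insert 74: h=8 -> slot 8
Insert 11: h=0 -> slot 0

Table: [11, None, 2, None, None, 71, 60, None, 74, None, None]


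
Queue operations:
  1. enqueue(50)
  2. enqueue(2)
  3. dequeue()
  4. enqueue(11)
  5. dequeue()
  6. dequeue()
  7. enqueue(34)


enqueue(50) -> [50]
enqueue(2) -> [50, 2]
dequeue()->50, [2]
enqueue(11) -> [2, 11]
dequeue()->2, [11]
dequeue()->11, []
enqueue(34) -> [34]

Final queue: [34]


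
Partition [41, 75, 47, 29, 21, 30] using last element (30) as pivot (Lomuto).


Pivot: 30
  29 <= 30: swap -> [29, 75, 47, 41, 21, 30]
  21 <= 30: swap -> [29, 21, 47, 41, 75, 30]
Place pivot at 2: [29, 21, 30, 41, 75, 47]

Partitioned: [29, 21, 30, 41, 75, 47]


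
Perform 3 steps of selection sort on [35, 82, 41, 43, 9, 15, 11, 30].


Initial: [35, 82, 41, 43, 9, 15, 11, 30]
Step 1: min=9 at 4
  Swap: [9, 82, 41, 43, 35, 15, 11, 30]
Step 2: min=11 at 6
  Swap: [9, 11, 41, 43, 35, 15, 82, 30]
Step 3: min=15 at 5
  Swap: [9, 11, 15, 43, 35, 41, 82, 30]

After 3 steps: [9, 11, 15, 43, 35, 41, 82, 30]


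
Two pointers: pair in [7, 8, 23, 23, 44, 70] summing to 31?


lo=0(7)+hi=5(70)=77
lo=0(7)+hi=4(44)=51
lo=0(7)+hi=3(23)=30
lo=1(8)+hi=3(23)=31

Yes: 8+23=31


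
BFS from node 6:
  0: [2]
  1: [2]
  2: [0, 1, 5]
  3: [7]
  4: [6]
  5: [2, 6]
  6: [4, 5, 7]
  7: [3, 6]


Visit 6, enqueue [4, 5, 7]
Visit 4, enqueue []
Visit 5, enqueue [2]
Visit 7, enqueue [3]
Visit 2, enqueue [0, 1]
Visit 3, enqueue []
Visit 0, enqueue []
Visit 1, enqueue []

BFS order: [6, 4, 5, 7, 2, 3, 0, 1]


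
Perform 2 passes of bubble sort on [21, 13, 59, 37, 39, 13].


Initial: [21, 13, 59, 37, 39, 13]
Pass 1: [13, 21, 37, 39, 13, 59] (4 swaps)
Pass 2: [13, 21, 37, 13, 39, 59] (1 swaps)

After 2 passes: [13, 21, 37, 13, 39, 59]


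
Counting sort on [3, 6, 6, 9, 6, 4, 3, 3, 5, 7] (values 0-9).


Input: [3, 6, 6, 9, 6, 4, 3, 3, 5, 7]
Counts: [0, 0, 0, 3, 1, 1, 3, 1, 0, 1]

Sorted: [3, 3, 3, 4, 5, 6, 6, 6, 7, 9]


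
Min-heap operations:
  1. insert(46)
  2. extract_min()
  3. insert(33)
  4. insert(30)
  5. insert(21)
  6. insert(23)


insert(46) -> [46]
extract_min()->46, []
insert(33) -> [33]
insert(30) -> [30, 33]
insert(21) -> [21, 33, 30]
insert(23) -> [21, 23, 30, 33]

Final heap: [21, 23, 30, 33]


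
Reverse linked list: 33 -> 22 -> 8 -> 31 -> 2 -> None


Step 1: curr=33, set curr.next=prev(None) | reversed so far: 33
Step 2: curr=22, set curr.next=prev(33) | reversed so far: 22 -> 33
Step 3: curr=8, set curr.next=prev(22) | reversed so far: 8 -> 22 -> 33
Step 4: curr=31, set curr.next=prev(8) | reversed so far: 31 -> 8 -> 22 -> 33
Step 5: curr=2, set curr.next=prev(31) | reversed so far: 2 -> 31 -> 8 -> 22 -> 33

2 -> 31 -> 8 -> 22 -> 33 -> None


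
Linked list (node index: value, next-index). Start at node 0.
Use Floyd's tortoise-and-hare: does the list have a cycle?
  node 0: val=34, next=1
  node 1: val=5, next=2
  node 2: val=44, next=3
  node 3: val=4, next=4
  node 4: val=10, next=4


Floyd's tortoise (slow, +1) and hare (fast, +2):
  init: slow=0, fast=0
  step 1: slow=1, fast=2
  step 2: slow=2, fast=4
  step 3: slow=3, fast=4
  step 4: slow=4, fast=4
  slow == fast at node 4: cycle detected

Cycle: yes


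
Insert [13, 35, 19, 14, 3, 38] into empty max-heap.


Insert 13: [13]
Insert 35: [35, 13]
Insert 19: [35, 13, 19]
Insert 14: [35, 14, 19, 13]
Insert 3: [35, 14, 19, 13, 3]
Insert 38: [38, 14, 35, 13, 3, 19]

Final heap: [38, 14, 35, 13, 3, 19]


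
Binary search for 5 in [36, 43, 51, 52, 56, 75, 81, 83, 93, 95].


Step 1: lo=0, hi=9, mid=4, val=56
Step 2: lo=0, hi=3, mid=1, val=43
Step 3: lo=0, hi=0, mid=0, val=36

Not found


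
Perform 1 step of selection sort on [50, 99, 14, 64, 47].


Initial: [50, 99, 14, 64, 47]
Step 1: min=14 at 2
  Swap: [14, 99, 50, 64, 47]

After 1 step: [14, 99, 50, 64, 47]


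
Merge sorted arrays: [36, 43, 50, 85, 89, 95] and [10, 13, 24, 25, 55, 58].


Take 10 from B
Take 13 from B
Take 24 from B
Take 25 from B
Take 36 from A
Take 43 from A
Take 50 from A
Take 55 from B
Take 58 from B

Merged: [10, 13, 24, 25, 36, 43, 50, 55, 58, 85, 89, 95]


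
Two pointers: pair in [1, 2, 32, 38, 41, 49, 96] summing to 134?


lo=0(1)+hi=6(96)=97
lo=1(2)+hi=6(96)=98
lo=2(32)+hi=6(96)=128
lo=3(38)+hi=6(96)=134

Yes: 38+96=134


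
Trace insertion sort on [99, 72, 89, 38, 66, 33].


Initial: [99, 72, 89, 38, 66, 33]
Insert 72: [72, 99, 89, 38, 66, 33]
Insert 89: [72, 89, 99, 38, 66, 33]
Insert 38: [38, 72, 89, 99, 66, 33]
Insert 66: [38, 66, 72, 89, 99, 33]
Insert 33: [33, 38, 66, 72, 89, 99]

Sorted: [33, 38, 66, 72, 89, 99]


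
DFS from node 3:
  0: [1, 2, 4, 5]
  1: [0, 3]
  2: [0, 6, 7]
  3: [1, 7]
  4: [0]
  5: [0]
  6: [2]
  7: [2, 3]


Visit 3, push [7, 1]
Visit 1, push [0]
Visit 0, push [5, 4, 2]
Visit 2, push [7, 6]
Visit 6, push []
Visit 7, push []
Visit 4, push []
Visit 5, push []

DFS order: [3, 1, 0, 2, 6, 7, 4, 5]


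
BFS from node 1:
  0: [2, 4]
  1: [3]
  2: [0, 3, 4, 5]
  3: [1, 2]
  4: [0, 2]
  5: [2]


Visit 1, enqueue [3]
Visit 3, enqueue [2]
Visit 2, enqueue [0, 4, 5]
Visit 0, enqueue []
Visit 4, enqueue []
Visit 5, enqueue []

BFS order: [1, 3, 2, 0, 4, 5]


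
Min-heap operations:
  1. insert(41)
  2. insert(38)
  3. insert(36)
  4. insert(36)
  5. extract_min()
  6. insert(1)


insert(41) -> [41]
insert(38) -> [38, 41]
insert(36) -> [36, 41, 38]
insert(36) -> [36, 36, 38, 41]
extract_min()->36, [36, 41, 38]
insert(1) -> [1, 36, 38, 41]

Final heap: [1, 36, 38, 41]


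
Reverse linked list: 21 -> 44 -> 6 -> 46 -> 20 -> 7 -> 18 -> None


Step 1: curr=21, set curr.next=prev(None) | reversed so far: 21
Step 2: curr=44, set curr.next=prev(21) | reversed so far: 44 -> 21
Step 3: curr=6, set curr.next=prev(44) | reversed so far: 6 -> 44 -> 21
Step 4: curr=46, set curr.next=prev(6) | reversed so far: 46 -> 6 -> 44 -> 21
Step 5: curr=20, set curr.next=prev(46) | reversed so far: 20 -> 46 -> 6 -> 44 -> 21
Step 6: curr=7, set curr.next=prev(20) | reversed so far: 7 -> 20 -> 46 -> 6 -> 44 -> 21
Step 7: curr=18, set curr.next=prev(7) | reversed so far: 18 -> 7 -> 20 -> 46 -> 6 -> 44 -> 21

18 -> 7 -> 20 -> 46 -> 6 -> 44 -> 21 -> None


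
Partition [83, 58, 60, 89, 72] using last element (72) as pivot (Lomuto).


Pivot: 72
  58 <= 72: swap -> [58, 83, 60, 89, 72]
  60 <= 72: swap -> [58, 60, 83, 89, 72]
Place pivot at 2: [58, 60, 72, 89, 83]

Partitioned: [58, 60, 72, 89, 83]


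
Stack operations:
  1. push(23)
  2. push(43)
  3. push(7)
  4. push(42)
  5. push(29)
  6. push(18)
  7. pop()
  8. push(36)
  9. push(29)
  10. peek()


push(23) -> [23]
push(43) -> [23, 43]
push(7) -> [23, 43, 7]
push(42) -> [23, 43, 7, 42]
push(29) -> [23, 43, 7, 42, 29]
push(18) -> [23, 43, 7, 42, 29, 18]
pop()->18, [23, 43, 7, 42, 29]
push(36) -> [23, 43, 7, 42, 29, 36]
push(29) -> [23, 43, 7, 42, 29, 36, 29]
peek()->29

Final stack: [23, 43, 7, 42, 29, 36, 29]


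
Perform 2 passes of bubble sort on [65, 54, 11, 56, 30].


Initial: [65, 54, 11, 56, 30]
Pass 1: [54, 11, 56, 30, 65] (4 swaps)
Pass 2: [11, 54, 30, 56, 65] (2 swaps)

After 2 passes: [11, 54, 30, 56, 65]


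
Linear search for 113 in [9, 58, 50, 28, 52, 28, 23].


i=0: 9!=113
i=1: 58!=113
i=2: 50!=113
i=3: 28!=113
i=4: 52!=113
i=5: 28!=113
i=6: 23!=113

Not found, 7 comps


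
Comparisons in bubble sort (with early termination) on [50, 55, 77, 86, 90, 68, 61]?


Algorithm: bubble sort (with early termination)
Input: [50, 55, 77, 86, 90, 68, 61]
Sorted: [50, 55, 61, 68, 77, 86, 90]

20


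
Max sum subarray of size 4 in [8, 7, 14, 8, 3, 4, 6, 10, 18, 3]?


[0:4]: 37
[1:5]: 32
[2:6]: 29
[3:7]: 21
[4:8]: 23
[5:9]: 38
[6:10]: 37

Max: 38 at [5:9]


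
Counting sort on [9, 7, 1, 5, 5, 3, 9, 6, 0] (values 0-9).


Input: [9, 7, 1, 5, 5, 3, 9, 6, 0]
Counts: [1, 1, 0, 1, 0, 2, 1, 1, 0, 2]

Sorted: [0, 1, 3, 5, 5, 6, 7, 9, 9]


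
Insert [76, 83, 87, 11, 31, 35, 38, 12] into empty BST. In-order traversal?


Insert 76: root
Insert 83: R from 76
Insert 87: R from 76 -> R from 83
Insert 11: L from 76
Insert 31: L from 76 -> R from 11
Insert 35: L from 76 -> R from 11 -> R from 31
Insert 38: L from 76 -> R from 11 -> R from 31 -> R from 35
Insert 12: L from 76 -> R from 11 -> L from 31

In-order: [11, 12, 31, 35, 38, 76, 83, 87]


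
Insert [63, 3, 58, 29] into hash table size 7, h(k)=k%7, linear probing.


Insert 63: h=0 -> slot 0
Insert 3: h=3 -> slot 3
Insert 58: h=2 -> slot 2
Insert 29: h=1 -> slot 1

Table: [63, 29, 58, 3, None, None, None]


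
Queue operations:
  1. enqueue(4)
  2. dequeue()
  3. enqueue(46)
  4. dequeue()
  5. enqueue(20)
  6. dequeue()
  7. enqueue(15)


enqueue(4) -> [4]
dequeue()->4, []
enqueue(46) -> [46]
dequeue()->46, []
enqueue(20) -> [20]
dequeue()->20, []
enqueue(15) -> [15]

Final queue: [15]


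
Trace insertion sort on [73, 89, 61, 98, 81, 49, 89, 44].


Initial: [73, 89, 61, 98, 81, 49, 89, 44]
Insert 89: [73, 89, 61, 98, 81, 49, 89, 44]
Insert 61: [61, 73, 89, 98, 81, 49, 89, 44]
Insert 98: [61, 73, 89, 98, 81, 49, 89, 44]
Insert 81: [61, 73, 81, 89, 98, 49, 89, 44]
Insert 49: [49, 61, 73, 81, 89, 98, 89, 44]
Insert 89: [49, 61, 73, 81, 89, 89, 98, 44]
Insert 44: [44, 49, 61, 73, 81, 89, 89, 98]

Sorted: [44, 49, 61, 73, 81, 89, 89, 98]


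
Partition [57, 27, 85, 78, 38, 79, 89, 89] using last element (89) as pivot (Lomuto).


Pivot: 89
  57 <= 89: advance i (no swap)
  27 <= 89: advance i (no swap)
  85 <= 89: advance i (no swap)
  78 <= 89: advance i (no swap)
  38 <= 89: advance i (no swap)
  79 <= 89: advance i (no swap)
  89 <= 89: advance i (no swap)
Place pivot at 7: [57, 27, 85, 78, 38, 79, 89, 89]

Partitioned: [57, 27, 85, 78, 38, 79, 89, 89]


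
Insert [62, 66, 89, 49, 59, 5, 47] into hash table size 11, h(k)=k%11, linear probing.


Insert 62: h=7 -> slot 7
Insert 66: h=0 -> slot 0
Insert 89: h=1 -> slot 1
Insert 49: h=5 -> slot 5
Insert 59: h=4 -> slot 4
Insert 5: h=5, 1 probes -> slot 6
Insert 47: h=3 -> slot 3

Table: [66, 89, None, 47, 59, 49, 5, 62, None, None, None]


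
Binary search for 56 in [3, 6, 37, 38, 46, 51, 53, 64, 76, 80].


Step 1: lo=0, hi=9, mid=4, val=46
Step 2: lo=5, hi=9, mid=7, val=64
Step 3: lo=5, hi=6, mid=5, val=51
Step 4: lo=6, hi=6, mid=6, val=53

Not found


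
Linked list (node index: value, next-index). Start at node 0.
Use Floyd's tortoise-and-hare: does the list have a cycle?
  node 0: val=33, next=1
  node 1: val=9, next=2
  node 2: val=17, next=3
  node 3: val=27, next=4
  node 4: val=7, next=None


Floyd's tortoise (slow, +1) and hare (fast, +2):
  init: slow=0, fast=0
  step 1: slow=1, fast=2
  step 2: slow=2, fast=4
  step 3: fast -> None, no cycle

Cycle: no


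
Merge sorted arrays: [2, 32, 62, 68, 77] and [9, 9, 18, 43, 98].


Take 2 from A
Take 9 from B
Take 9 from B
Take 18 from B
Take 32 from A
Take 43 from B
Take 62 from A
Take 68 from A
Take 77 from A

Merged: [2, 9, 9, 18, 32, 43, 62, 68, 77, 98]


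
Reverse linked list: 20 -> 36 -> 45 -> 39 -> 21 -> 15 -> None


Step 1: curr=20, set curr.next=prev(None) | reversed so far: 20
Step 2: curr=36, set curr.next=prev(20) | reversed so far: 36 -> 20
Step 3: curr=45, set curr.next=prev(36) | reversed so far: 45 -> 36 -> 20
Step 4: curr=39, set curr.next=prev(45) | reversed so far: 39 -> 45 -> 36 -> 20
Step 5: curr=21, set curr.next=prev(39) | reversed so far: 21 -> 39 -> 45 -> 36 -> 20
Step 6: curr=15, set curr.next=prev(21) | reversed so far: 15 -> 21 -> 39 -> 45 -> 36 -> 20

15 -> 21 -> 39 -> 45 -> 36 -> 20 -> None


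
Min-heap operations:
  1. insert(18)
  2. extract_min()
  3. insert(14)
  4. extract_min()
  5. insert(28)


insert(18) -> [18]
extract_min()->18, []
insert(14) -> [14]
extract_min()->14, []
insert(28) -> [28]

Final heap: [28]


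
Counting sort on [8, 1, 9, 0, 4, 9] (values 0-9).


Input: [8, 1, 9, 0, 4, 9]
Counts: [1, 1, 0, 0, 1, 0, 0, 0, 1, 2]

Sorted: [0, 1, 4, 8, 9, 9]


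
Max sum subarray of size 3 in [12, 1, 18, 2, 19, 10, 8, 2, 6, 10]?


[0:3]: 31
[1:4]: 21
[2:5]: 39
[3:6]: 31
[4:7]: 37
[5:8]: 20
[6:9]: 16
[7:10]: 18

Max: 39 at [2:5]


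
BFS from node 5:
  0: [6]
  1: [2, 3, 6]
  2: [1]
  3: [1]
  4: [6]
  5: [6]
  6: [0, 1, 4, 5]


Visit 5, enqueue [6]
Visit 6, enqueue [0, 1, 4]
Visit 0, enqueue []
Visit 1, enqueue [2, 3]
Visit 4, enqueue []
Visit 2, enqueue []
Visit 3, enqueue []

BFS order: [5, 6, 0, 1, 4, 2, 3]


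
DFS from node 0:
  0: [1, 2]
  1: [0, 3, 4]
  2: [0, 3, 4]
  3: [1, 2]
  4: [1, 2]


Visit 0, push [2, 1]
Visit 1, push [4, 3]
Visit 3, push [2]
Visit 2, push [4]
Visit 4, push []

DFS order: [0, 1, 3, 2, 4]


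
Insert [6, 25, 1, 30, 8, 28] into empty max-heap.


Insert 6: [6]
Insert 25: [25, 6]
Insert 1: [25, 6, 1]
Insert 30: [30, 25, 1, 6]
Insert 8: [30, 25, 1, 6, 8]
Insert 28: [30, 25, 28, 6, 8, 1]

Final heap: [30, 25, 28, 6, 8, 1]


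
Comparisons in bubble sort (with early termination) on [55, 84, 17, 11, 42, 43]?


Algorithm: bubble sort (with early termination)
Input: [55, 84, 17, 11, 42, 43]
Sorted: [11, 17, 42, 43, 55, 84]

14


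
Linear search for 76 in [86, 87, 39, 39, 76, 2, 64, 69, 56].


i=0: 86!=76
i=1: 87!=76
i=2: 39!=76
i=3: 39!=76
i=4: 76==76 found!

Found at 4, 5 comps


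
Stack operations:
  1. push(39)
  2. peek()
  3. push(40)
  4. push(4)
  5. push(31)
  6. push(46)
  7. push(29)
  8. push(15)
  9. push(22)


push(39) -> [39]
peek()->39
push(40) -> [39, 40]
push(4) -> [39, 40, 4]
push(31) -> [39, 40, 4, 31]
push(46) -> [39, 40, 4, 31, 46]
push(29) -> [39, 40, 4, 31, 46, 29]
push(15) -> [39, 40, 4, 31, 46, 29, 15]
push(22) -> [39, 40, 4, 31, 46, 29, 15, 22]

Final stack: [39, 40, 4, 31, 46, 29, 15, 22]


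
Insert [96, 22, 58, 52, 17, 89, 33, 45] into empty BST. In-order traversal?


Insert 96: root
Insert 22: L from 96
Insert 58: L from 96 -> R from 22
Insert 52: L from 96 -> R from 22 -> L from 58
Insert 17: L from 96 -> L from 22
Insert 89: L from 96 -> R from 22 -> R from 58
Insert 33: L from 96 -> R from 22 -> L from 58 -> L from 52
Insert 45: L from 96 -> R from 22 -> L from 58 -> L from 52 -> R from 33

In-order: [17, 22, 33, 45, 52, 58, 89, 96]


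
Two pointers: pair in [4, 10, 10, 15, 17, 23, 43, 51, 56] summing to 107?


lo=0(4)+hi=8(56)=60
lo=1(10)+hi=8(56)=66
lo=2(10)+hi=8(56)=66
lo=3(15)+hi=8(56)=71
lo=4(17)+hi=8(56)=73
lo=5(23)+hi=8(56)=79
lo=6(43)+hi=8(56)=99
lo=7(51)+hi=8(56)=107

Yes: 51+56=107


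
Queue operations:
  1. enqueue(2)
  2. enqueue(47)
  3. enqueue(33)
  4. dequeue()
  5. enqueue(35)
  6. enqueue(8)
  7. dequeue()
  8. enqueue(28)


enqueue(2) -> [2]
enqueue(47) -> [2, 47]
enqueue(33) -> [2, 47, 33]
dequeue()->2, [47, 33]
enqueue(35) -> [47, 33, 35]
enqueue(8) -> [47, 33, 35, 8]
dequeue()->47, [33, 35, 8]
enqueue(28) -> [33, 35, 8, 28]

Final queue: [33, 35, 8, 28]


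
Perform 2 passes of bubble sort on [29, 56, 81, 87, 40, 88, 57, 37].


Initial: [29, 56, 81, 87, 40, 88, 57, 37]
Pass 1: [29, 56, 81, 40, 87, 57, 37, 88] (3 swaps)
Pass 2: [29, 56, 40, 81, 57, 37, 87, 88] (3 swaps)

After 2 passes: [29, 56, 40, 81, 57, 37, 87, 88]


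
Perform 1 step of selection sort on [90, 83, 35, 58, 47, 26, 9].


Initial: [90, 83, 35, 58, 47, 26, 9]
Step 1: min=9 at 6
  Swap: [9, 83, 35, 58, 47, 26, 90]

After 1 step: [9, 83, 35, 58, 47, 26, 90]


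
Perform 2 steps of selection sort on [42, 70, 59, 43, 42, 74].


Initial: [42, 70, 59, 43, 42, 74]
Step 1: min=42 at 0
  Swap: [42, 70, 59, 43, 42, 74]
Step 2: min=42 at 4
  Swap: [42, 42, 59, 43, 70, 74]

After 2 steps: [42, 42, 59, 43, 70, 74]


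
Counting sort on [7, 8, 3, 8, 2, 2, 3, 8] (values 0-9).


Input: [7, 8, 3, 8, 2, 2, 3, 8]
Counts: [0, 0, 2, 2, 0, 0, 0, 1, 3, 0]

Sorted: [2, 2, 3, 3, 7, 8, 8, 8]


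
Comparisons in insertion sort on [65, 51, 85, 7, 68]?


Algorithm: insertion sort
Input: [65, 51, 85, 7, 68]
Sorted: [7, 51, 65, 68, 85]

7


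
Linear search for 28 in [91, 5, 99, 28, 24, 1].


i=0: 91!=28
i=1: 5!=28
i=2: 99!=28
i=3: 28==28 found!

Found at 3, 4 comps


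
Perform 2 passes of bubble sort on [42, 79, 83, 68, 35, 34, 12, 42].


Initial: [42, 79, 83, 68, 35, 34, 12, 42]
Pass 1: [42, 79, 68, 35, 34, 12, 42, 83] (5 swaps)
Pass 2: [42, 68, 35, 34, 12, 42, 79, 83] (5 swaps)

After 2 passes: [42, 68, 35, 34, 12, 42, 79, 83]


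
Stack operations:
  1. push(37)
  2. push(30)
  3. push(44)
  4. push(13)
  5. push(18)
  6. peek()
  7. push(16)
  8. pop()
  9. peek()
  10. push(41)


push(37) -> [37]
push(30) -> [37, 30]
push(44) -> [37, 30, 44]
push(13) -> [37, 30, 44, 13]
push(18) -> [37, 30, 44, 13, 18]
peek()->18
push(16) -> [37, 30, 44, 13, 18, 16]
pop()->16, [37, 30, 44, 13, 18]
peek()->18
push(41) -> [37, 30, 44, 13, 18, 41]

Final stack: [37, 30, 44, 13, 18, 41]


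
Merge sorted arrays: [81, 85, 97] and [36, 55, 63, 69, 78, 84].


Take 36 from B
Take 55 from B
Take 63 from B
Take 69 from B
Take 78 from B
Take 81 from A
Take 84 from B

Merged: [36, 55, 63, 69, 78, 81, 84, 85, 97]


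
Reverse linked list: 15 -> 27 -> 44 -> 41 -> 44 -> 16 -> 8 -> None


Step 1: curr=15, set curr.next=prev(None) | reversed so far: 15
Step 2: curr=27, set curr.next=prev(15) | reversed so far: 27 -> 15
Step 3: curr=44, set curr.next=prev(27) | reversed so far: 44 -> 27 -> 15
Step 4: curr=41, set curr.next=prev(44) | reversed so far: 41 -> 44 -> 27 -> 15
Step 5: curr=44, set curr.next=prev(41) | reversed so far: 44 -> 41 -> 44 -> 27 -> 15
Step 6: curr=16, set curr.next=prev(44) | reversed so far: 16 -> 44 -> 41 -> 44 -> 27 -> 15
Step 7: curr=8, set curr.next=prev(16) | reversed so far: 8 -> 16 -> 44 -> 41 -> 44 -> 27 -> 15

8 -> 16 -> 44 -> 41 -> 44 -> 27 -> 15 -> None


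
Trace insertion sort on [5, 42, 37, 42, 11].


Initial: [5, 42, 37, 42, 11]
Insert 42: [5, 42, 37, 42, 11]
Insert 37: [5, 37, 42, 42, 11]
Insert 42: [5, 37, 42, 42, 11]
Insert 11: [5, 11, 37, 42, 42]

Sorted: [5, 11, 37, 42, 42]


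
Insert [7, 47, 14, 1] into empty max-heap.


Insert 7: [7]
Insert 47: [47, 7]
Insert 14: [47, 7, 14]
Insert 1: [47, 7, 14, 1]

Final heap: [47, 7, 14, 1]


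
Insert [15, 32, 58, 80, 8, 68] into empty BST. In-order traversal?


Insert 15: root
Insert 32: R from 15
Insert 58: R from 15 -> R from 32
Insert 80: R from 15 -> R from 32 -> R from 58
Insert 8: L from 15
Insert 68: R from 15 -> R from 32 -> R from 58 -> L from 80

In-order: [8, 15, 32, 58, 68, 80]


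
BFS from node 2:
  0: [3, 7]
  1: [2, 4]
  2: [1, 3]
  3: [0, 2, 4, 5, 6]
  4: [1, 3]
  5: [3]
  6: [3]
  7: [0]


Visit 2, enqueue [1, 3]
Visit 1, enqueue [4]
Visit 3, enqueue [0, 5, 6]
Visit 4, enqueue []
Visit 0, enqueue [7]
Visit 5, enqueue []
Visit 6, enqueue []
Visit 7, enqueue []

BFS order: [2, 1, 3, 4, 0, 5, 6, 7]


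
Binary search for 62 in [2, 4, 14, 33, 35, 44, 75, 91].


Step 1: lo=0, hi=7, mid=3, val=33
Step 2: lo=4, hi=7, mid=5, val=44
Step 3: lo=6, hi=7, mid=6, val=75

Not found


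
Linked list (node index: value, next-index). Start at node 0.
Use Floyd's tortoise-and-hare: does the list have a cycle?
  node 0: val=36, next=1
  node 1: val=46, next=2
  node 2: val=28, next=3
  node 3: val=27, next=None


Floyd's tortoise (slow, +1) and hare (fast, +2):
  init: slow=0, fast=0
  step 1: slow=1, fast=2
  step 2: fast 2->3->None, no cycle

Cycle: no


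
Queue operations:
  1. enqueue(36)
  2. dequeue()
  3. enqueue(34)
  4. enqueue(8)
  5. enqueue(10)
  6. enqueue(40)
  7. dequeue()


enqueue(36) -> [36]
dequeue()->36, []
enqueue(34) -> [34]
enqueue(8) -> [34, 8]
enqueue(10) -> [34, 8, 10]
enqueue(40) -> [34, 8, 10, 40]
dequeue()->34, [8, 10, 40]

Final queue: [8, 10, 40]


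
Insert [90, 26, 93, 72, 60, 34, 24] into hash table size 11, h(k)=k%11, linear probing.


Insert 90: h=2 -> slot 2
Insert 26: h=4 -> slot 4
Insert 93: h=5 -> slot 5
Insert 72: h=6 -> slot 6
Insert 60: h=5, 2 probes -> slot 7
Insert 34: h=1 -> slot 1
Insert 24: h=2, 1 probes -> slot 3

Table: [None, 34, 90, 24, 26, 93, 72, 60, None, None, None]


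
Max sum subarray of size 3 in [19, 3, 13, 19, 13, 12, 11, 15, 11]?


[0:3]: 35
[1:4]: 35
[2:5]: 45
[3:6]: 44
[4:7]: 36
[5:8]: 38
[6:9]: 37

Max: 45 at [2:5]


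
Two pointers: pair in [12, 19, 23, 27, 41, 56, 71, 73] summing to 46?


lo=0(12)+hi=7(73)=85
lo=0(12)+hi=6(71)=83
lo=0(12)+hi=5(56)=68
lo=0(12)+hi=4(41)=53
lo=0(12)+hi=3(27)=39
lo=1(19)+hi=3(27)=46

Yes: 19+27=46


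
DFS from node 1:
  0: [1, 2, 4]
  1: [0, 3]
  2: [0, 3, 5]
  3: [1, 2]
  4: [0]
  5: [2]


Visit 1, push [3, 0]
Visit 0, push [4, 2]
Visit 2, push [5, 3]
Visit 3, push []
Visit 5, push []
Visit 4, push []

DFS order: [1, 0, 2, 3, 5, 4]


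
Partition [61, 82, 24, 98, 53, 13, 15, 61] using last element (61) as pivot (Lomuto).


Pivot: 61
  61 <= 61: advance i (no swap)
  24 <= 61: swap -> [61, 24, 82, 98, 53, 13, 15, 61]
  53 <= 61: swap -> [61, 24, 53, 98, 82, 13, 15, 61]
  13 <= 61: swap -> [61, 24, 53, 13, 82, 98, 15, 61]
  15 <= 61: swap -> [61, 24, 53, 13, 15, 98, 82, 61]
Place pivot at 5: [61, 24, 53, 13, 15, 61, 82, 98]

Partitioned: [61, 24, 53, 13, 15, 61, 82, 98]


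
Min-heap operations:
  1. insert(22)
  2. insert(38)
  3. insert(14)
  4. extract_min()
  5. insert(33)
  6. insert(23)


insert(22) -> [22]
insert(38) -> [22, 38]
insert(14) -> [14, 38, 22]
extract_min()->14, [22, 38]
insert(33) -> [22, 38, 33]
insert(23) -> [22, 23, 33, 38]

Final heap: [22, 23, 33, 38]


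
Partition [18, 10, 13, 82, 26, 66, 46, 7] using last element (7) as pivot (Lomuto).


Pivot: 7
Place pivot at 0: [7, 10, 13, 82, 26, 66, 46, 18]

Partitioned: [7, 10, 13, 82, 26, 66, 46, 18]


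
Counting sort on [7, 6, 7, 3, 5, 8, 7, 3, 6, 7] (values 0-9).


Input: [7, 6, 7, 3, 5, 8, 7, 3, 6, 7]
Counts: [0, 0, 0, 2, 0, 1, 2, 4, 1, 0]

Sorted: [3, 3, 5, 6, 6, 7, 7, 7, 7, 8]


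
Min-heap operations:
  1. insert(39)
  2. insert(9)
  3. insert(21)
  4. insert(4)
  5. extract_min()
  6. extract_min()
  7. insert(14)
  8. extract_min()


insert(39) -> [39]
insert(9) -> [9, 39]
insert(21) -> [9, 39, 21]
insert(4) -> [4, 9, 21, 39]
extract_min()->4, [9, 39, 21]
extract_min()->9, [21, 39]
insert(14) -> [14, 39, 21]
extract_min()->14, [21, 39]

Final heap: [21, 39]


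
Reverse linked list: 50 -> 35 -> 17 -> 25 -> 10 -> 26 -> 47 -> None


Step 1: curr=50, set curr.next=prev(None) | reversed so far: 50
Step 2: curr=35, set curr.next=prev(50) | reversed so far: 35 -> 50
Step 3: curr=17, set curr.next=prev(35) | reversed so far: 17 -> 35 -> 50
Step 4: curr=25, set curr.next=prev(17) | reversed so far: 25 -> 17 -> 35 -> 50
Step 5: curr=10, set curr.next=prev(25) | reversed so far: 10 -> 25 -> 17 -> 35 -> 50
Step 6: curr=26, set curr.next=prev(10) | reversed so far: 26 -> 10 -> 25 -> 17 -> 35 -> 50
Step 7: curr=47, set curr.next=prev(26) | reversed so far: 47 -> 26 -> 10 -> 25 -> 17 -> 35 -> 50

47 -> 26 -> 10 -> 25 -> 17 -> 35 -> 50 -> None


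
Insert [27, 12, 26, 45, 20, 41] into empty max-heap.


Insert 27: [27]
Insert 12: [27, 12]
Insert 26: [27, 12, 26]
Insert 45: [45, 27, 26, 12]
Insert 20: [45, 27, 26, 12, 20]
Insert 41: [45, 27, 41, 12, 20, 26]

Final heap: [45, 27, 41, 12, 20, 26]


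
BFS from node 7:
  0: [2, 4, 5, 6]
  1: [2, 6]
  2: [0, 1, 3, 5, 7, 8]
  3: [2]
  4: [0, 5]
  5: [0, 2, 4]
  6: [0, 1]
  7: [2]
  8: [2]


Visit 7, enqueue [2]
Visit 2, enqueue [0, 1, 3, 5, 8]
Visit 0, enqueue [4, 6]
Visit 1, enqueue []
Visit 3, enqueue []
Visit 5, enqueue []
Visit 8, enqueue []
Visit 4, enqueue []
Visit 6, enqueue []

BFS order: [7, 2, 0, 1, 3, 5, 8, 4, 6]


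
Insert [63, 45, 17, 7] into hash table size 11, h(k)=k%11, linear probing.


Insert 63: h=8 -> slot 8
Insert 45: h=1 -> slot 1
Insert 17: h=6 -> slot 6
Insert 7: h=7 -> slot 7

Table: [None, 45, None, None, None, None, 17, 7, 63, None, None]


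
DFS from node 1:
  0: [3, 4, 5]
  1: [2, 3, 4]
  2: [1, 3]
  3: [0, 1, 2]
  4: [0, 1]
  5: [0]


Visit 1, push [4, 3, 2]
Visit 2, push [3]
Visit 3, push [0]
Visit 0, push [5, 4]
Visit 4, push []
Visit 5, push []

DFS order: [1, 2, 3, 0, 4, 5]


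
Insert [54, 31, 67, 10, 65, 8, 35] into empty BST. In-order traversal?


Insert 54: root
Insert 31: L from 54
Insert 67: R from 54
Insert 10: L from 54 -> L from 31
Insert 65: R from 54 -> L from 67
Insert 8: L from 54 -> L from 31 -> L from 10
Insert 35: L from 54 -> R from 31

In-order: [8, 10, 31, 35, 54, 65, 67]


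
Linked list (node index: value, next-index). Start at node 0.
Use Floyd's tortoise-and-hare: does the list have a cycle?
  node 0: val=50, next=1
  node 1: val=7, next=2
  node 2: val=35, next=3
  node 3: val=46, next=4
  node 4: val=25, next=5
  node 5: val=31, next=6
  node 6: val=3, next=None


Floyd's tortoise (slow, +1) and hare (fast, +2):
  init: slow=0, fast=0
  step 1: slow=1, fast=2
  step 2: slow=2, fast=4
  step 3: slow=3, fast=6
  step 4: fast -> None, no cycle

Cycle: no


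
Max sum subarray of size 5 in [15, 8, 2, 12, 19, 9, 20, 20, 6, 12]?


[0:5]: 56
[1:6]: 50
[2:7]: 62
[3:8]: 80
[4:9]: 74
[5:10]: 67

Max: 80 at [3:8]


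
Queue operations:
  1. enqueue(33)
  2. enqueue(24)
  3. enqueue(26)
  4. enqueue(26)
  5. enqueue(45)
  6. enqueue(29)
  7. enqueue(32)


enqueue(33) -> [33]
enqueue(24) -> [33, 24]
enqueue(26) -> [33, 24, 26]
enqueue(26) -> [33, 24, 26, 26]
enqueue(45) -> [33, 24, 26, 26, 45]
enqueue(29) -> [33, 24, 26, 26, 45, 29]
enqueue(32) -> [33, 24, 26, 26, 45, 29, 32]

Final queue: [33, 24, 26, 26, 45, 29, 32]


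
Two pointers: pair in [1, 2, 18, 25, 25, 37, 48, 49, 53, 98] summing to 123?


lo=0(1)+hi=9(98)=99
lo=1(2)+hi=9(98)=100
lo=2(18)+hi=9(98)=116
lo=3(25)+hi=9(98)=123

Yes: 25+98=123


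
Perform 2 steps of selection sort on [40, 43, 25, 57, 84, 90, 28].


Initial: [40, 43, 25, 57, 84, 90, 28]
Step 1: min=25 at 2
  Swap: [25, 43, 40, 57, 84, 90, 28]
Step 2: min=28 at 6
  Swap: [25, 28, 40, 57, 84, 90, 43]

After 2 steps: [25, 28, 40, 57, 84, 90, 43]


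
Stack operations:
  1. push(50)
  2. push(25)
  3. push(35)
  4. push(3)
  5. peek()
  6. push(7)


push(50) -> [50]
push(25) -> [50, 25]
push(35) -> [50, 25, 35]
push(3) -> [50, 25, 35, 3]
peek()->3
push(7) -> [50, 25, 35, 3, 7]

Final stack: [50, 25, 35, 3, 7]
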